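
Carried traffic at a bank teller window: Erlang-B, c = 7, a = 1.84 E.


B(7,1.84) = 0.002252 (Erlang-B)
Carried load = a(1 − B) = 1.84·(1 − 0.002252) = 1.84·0.997748 = 1.8359 E

Final: 1.8359 Erlangs


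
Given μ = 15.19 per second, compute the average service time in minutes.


Mean service time = 1/μ = 1/15.19 second = 0.06583 second
In minutes: 0.06583 × 0.0166667 = 0.001097 min

Final: 0.001097 min


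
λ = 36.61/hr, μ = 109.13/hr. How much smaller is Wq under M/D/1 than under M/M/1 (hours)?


ρ = 36.61/109.13 = 0.3355
Wq(M/M/1) = ρ/(μ−λ) = 0.3355/72.52 = 0.004626 hr
Wq(M/D/1) = ρ/(2(μ−λ)) = 0.002313 hr
Savings = 0.004626 − 0.002313 = 0.002313 hr

Final: 0.002313 hr


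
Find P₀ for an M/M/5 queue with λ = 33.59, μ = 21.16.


a = λ/μ = 33.59/21.16 = 1.5874; ρ = a/c = 0.3175
Σ_{k=0}^{4} a^k/k! (terms k=0..4) = 1.00000 + 1.58743 + 1.25997 + 0.66670 + 0.26459 = 4.77868
Tail: a^5/(5!(1−ρ)) = 10.08026/(120·0.6825) = 0.12308
P₀ = 1/(4.77868 + 0.12308) = 1/4.90176 = 0.204008

Final: 0.204008


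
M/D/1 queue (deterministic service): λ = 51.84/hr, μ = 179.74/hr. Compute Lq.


ρ = 51.84/179.74 = 0.2884
M/D/1: Lq = ρ²/(2(1−ρ)) = 0.08318/(2·0.7116) = 0.05845

Final: 0.05845


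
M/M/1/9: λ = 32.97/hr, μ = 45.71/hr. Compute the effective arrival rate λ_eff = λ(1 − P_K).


ρ = 0.7213; P_K = (1−ρ)ρ^9/(1−ρ^10) = 0.015311
λ_eff = λ(1 − P_K) = 32.97·(1 − 0.015311) = 32.97·0.984689 = 32.4652 /hr

Final: 32.4652 /hr


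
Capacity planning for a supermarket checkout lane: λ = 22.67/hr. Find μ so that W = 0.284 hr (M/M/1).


W = 1/(μ−λ) ⇒ μ − λ = 1/W = 1/0.284 = 3.5211
μ = λ + 1/W = 22.67 + 3.5211 = 26.1911 per hr

Final: 26.1911 /hr


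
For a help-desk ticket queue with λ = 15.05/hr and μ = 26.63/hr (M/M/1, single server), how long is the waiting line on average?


ρ = 15.05/26.63 = 0.5652
Lq = ρ²/(1−ρ) = 0.3194/0.4348 = 0.7345

Final: 0.7345


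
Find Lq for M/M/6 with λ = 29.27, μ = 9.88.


a = λ/μ = 2.9626; ρ = a/6 = 0.4938
P₀ = 0.050889
Lq = P₀·a^c·ρ / (c!·(1−ρ)²) = 0.050889·676.07467·0.4938/(720·0.25628)
= 0.09206

Final: 0.09206


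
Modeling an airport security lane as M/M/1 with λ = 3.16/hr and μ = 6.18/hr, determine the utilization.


ρ = λ/μ = 3.16/6.18 = 0.5113

Final: 0.5113


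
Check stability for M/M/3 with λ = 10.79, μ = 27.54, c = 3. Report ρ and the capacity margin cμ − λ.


Total capacity cμ = 3·27.54 = 82.62/hr
ρ = λ/(cμ) = 10.79/82.62 = 0.1306
Stable ⇔ ρ < 1: YES
Spare capacity = cμ − λ = 82.62 − 10.79 = 71.83/hr

Final: ρ = 0.1306; stable; margin = 71.83/hr


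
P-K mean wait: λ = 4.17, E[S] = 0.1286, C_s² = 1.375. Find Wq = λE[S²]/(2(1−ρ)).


ρ = λ·E[S] = 4.17·0.1286 = 0.5363
E[S²] = E[S]²(1+C_s²) = 0.1286²·(1+1.375) = 0.039278
Wq = λ·E[S²]/(2(1−ρ)) = 4.17·0.039278/(2·0.4637) = 0.17660 hr

Final: 0.17660 hr


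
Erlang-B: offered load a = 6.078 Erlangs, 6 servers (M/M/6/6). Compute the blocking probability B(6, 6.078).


B(c,a) = (a^c/c!) / Σ_{k=0}^{c} a^k/k!
a^6/6! = 70.021543
Σ terms (k=0..6): 1.00000 + 6.07800 + 18.47104 + 37.42233 + 56.86323 + 69.12294 + 70.02154 = 258.979093
B = 70.021543/258.979093 = 0.270375

Final: 0.270375


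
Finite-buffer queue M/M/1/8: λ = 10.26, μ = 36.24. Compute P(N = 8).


ρ = λ/μ = 10.26/36.24 = 0.2831
P_K = (1−ρ)ρ^K/(1−ρ^(K+1)) = (0.7169·0.00004127)/(1 − 0.00001169)
= 0.00002959/0.999988 = 0.00002959

Final: 0.00002959


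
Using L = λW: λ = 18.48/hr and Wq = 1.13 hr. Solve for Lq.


Lq = λWq = 18.48·1.13 = 20.8824

Final: 20.8824


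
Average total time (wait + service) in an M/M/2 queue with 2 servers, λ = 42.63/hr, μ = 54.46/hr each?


a = 0.7828; ρ = 0.3914; P₀ = 0.437413
Lq = P₀·a^c·ρ/(c!(1−ρ)²) = 0.14160
Wq = Lq/λ = 0.14160/42.63 = 0.003322 hr
W = Wq + 1/μ = 0.003322 + 0.01836 = 0.02168 hr

Final: 0.02168 hr


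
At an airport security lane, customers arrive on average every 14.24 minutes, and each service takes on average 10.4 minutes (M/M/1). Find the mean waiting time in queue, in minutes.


λ = 60/14.24 = 4.2135 /hr
μ = 60/10.4 = 5.7692 /hr
ρ = λ/μ = 4.2135/5.7692 = 0.7303
Wq = ρ/(μ−λ) = 0.7303/(5.7692−4.2135) = 0.46944 hr
In minutes: 0.46944·60 = 28.167 min

Final: 28.167 min


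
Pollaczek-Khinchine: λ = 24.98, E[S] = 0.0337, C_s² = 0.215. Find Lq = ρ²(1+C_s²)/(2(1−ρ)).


ρ = λ·E[S] = 24.98·0.0337 = 0.8418
Lq = ρ²(1+C_s²)/(2(1−ρ)) = 0.7087·(1+0.215)/(2·0.1582)
= 0.7087·1.2150/0.3163 = 2.72180

Final: 2.72180


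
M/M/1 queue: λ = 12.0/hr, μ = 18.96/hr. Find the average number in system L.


ρ = λ/μ = 12.0/18.96 = 0.6329
L = ρ/(1−ρ) = 0.6329/(1 − 0.6329) = 0.6329/0.3671 = 1.7241

Final: 1.7241


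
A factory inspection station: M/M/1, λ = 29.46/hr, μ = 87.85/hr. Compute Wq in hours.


ρ = 29.46/87.85 = 0.3353
Wq = ρ/(μ−λ) = 0.3353/(87.85 − 29.46) = 0.3353/58.39 = 0.005743 hr

Final: 0.005743 hr


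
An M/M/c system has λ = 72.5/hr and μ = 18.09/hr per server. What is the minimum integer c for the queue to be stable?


Stability requires cμ > λ ⇔ c > λ/μ.
λ/μ = 72.5/18.09 = 4.0077
Minimum integer c = ⌊4.0077⌋ + 1 = 5
Check: 5·18.09 = 90.45 > 72.5, while 4·18.09 = 72.36 ≤ 72.5

Final: 5 servers


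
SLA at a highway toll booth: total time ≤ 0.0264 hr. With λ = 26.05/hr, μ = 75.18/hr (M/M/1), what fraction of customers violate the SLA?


W ~ Exponential(μ−λ) for M/M/1.
μ − λ = 75.18 − 26.05 = 49.1300
P(W > t) = e^{−(μ−λ)t} = e^{−1.2970} = 0.273342

Final: 0.273342


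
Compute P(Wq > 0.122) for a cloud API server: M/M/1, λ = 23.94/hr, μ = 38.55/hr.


ρ = 23.94/38.55 = 0.6210
P(Wq > t) = ρ·e^{−(μ−λ)t} = 0.6210·e^{−1.7824}
= 0.6210·0.168231 = 0.104473

Final: 0.104473


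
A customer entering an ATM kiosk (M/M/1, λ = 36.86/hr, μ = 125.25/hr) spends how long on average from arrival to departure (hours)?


W = 1/(μ−λ) = 1/(125.25 − 36.86) = 1/88.39 = 0.01131 hr

Final: 0.01131 hr


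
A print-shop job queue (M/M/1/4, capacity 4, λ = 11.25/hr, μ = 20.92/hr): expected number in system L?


ρ = 11.25/20.92 = 0.5378
L = ρ[1 − (K+1)ρ^K + Kρ^(K+1)] / [(1−ρ)(1−ρ^(K+1))]
Numerator: 0.5378·(1 − 5·0.083630 + 4·0.044973) = 0.409636
Denominator: (0.4622)·(0.955027) = 0.441449
L = 0.409636/0.441449 = 0.9279

Final: 0.9279


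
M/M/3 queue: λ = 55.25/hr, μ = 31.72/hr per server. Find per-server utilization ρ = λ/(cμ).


ρ = λ/(cμ) = 55.25/(3·31.72) = 55.25/95.16 = 0.5806

Final: 0.5806


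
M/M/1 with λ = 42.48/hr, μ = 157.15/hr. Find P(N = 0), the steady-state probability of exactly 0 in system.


ρ = 42.48/157.15 = 0.2703
P_n = (1−ρ)·ρ^n = (1 − 0.2703)·0.2703^0 = 0.7297·1.000000 = 0.729685

Final: 0.729685


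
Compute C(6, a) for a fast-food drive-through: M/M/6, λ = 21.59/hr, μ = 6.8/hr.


a = λ/μ = 3.1750; ρ = a/6 = 0.5292
P₀ = 0.040826 (from M/M/c formula)
C(c,a) = [a^c/(c!(1−ρ))]·P₀ = [1024.38304/(720·0.4708)]·0.040826
= 3.02178·0.040826 = 0.123367

Final: 0.123367


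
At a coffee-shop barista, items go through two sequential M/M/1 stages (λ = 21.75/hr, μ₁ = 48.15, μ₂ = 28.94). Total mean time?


Each node sees arrival rate λ = 21.75/hr (tandem ⇒ throughput preserved).
W₁ = 1/(μ₁−λ) = 1/(48.15−21.75) = 0.03788 hr
W₂ = 1/(μ₂−λ) = 1/(28.94−21.75) = 0.13908 hr
W_total = W₁ + W₂ = 0.03788 + 0.13908 = 0.17696 hr

Final: 0.17696 hr


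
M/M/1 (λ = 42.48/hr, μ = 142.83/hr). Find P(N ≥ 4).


ρ = 42.48/142.83 = 0.2974
P(N ≥ n) = ρ^n = 0.2974^4 = 0.007825

Final: 0.007825


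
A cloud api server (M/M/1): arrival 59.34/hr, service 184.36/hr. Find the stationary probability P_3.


ρ = 59.34/184.36 = 0.3219
P_n = (1−ρ)·ρ^n = (1 − 0.3219)·0.3219^3 = 0.6781·0.033346 = 0.022613

Final: 0.022613


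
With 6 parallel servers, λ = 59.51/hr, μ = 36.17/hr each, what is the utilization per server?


ρ = λ/(cμ) = 59.51/(6·36.17) = 59.51/217.02 = 0.2742

Final: 0.2742


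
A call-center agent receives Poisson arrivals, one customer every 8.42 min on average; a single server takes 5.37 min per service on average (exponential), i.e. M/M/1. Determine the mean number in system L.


λ = 60/8.42 = 7.1259 /hr
μ = 60/5.37 = 11.1732 /hr
ρ = λ/μ = 7.1259/11.1732 = 0.6378
L = ρ/(1−ρ) = 0.6378/0.3622 = 1.7607

Final: 1.7607


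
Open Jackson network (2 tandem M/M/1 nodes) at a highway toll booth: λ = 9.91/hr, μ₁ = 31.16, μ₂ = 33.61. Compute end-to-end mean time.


Each node sees arrival rate λ = 9.91/hr (tandem ⇒ throughput preserved).
W₁ = 1/(μ₁−λ) = 1/(31.16−9.91) = 0.04706 hr
W₂ = 1/(μ₂−λ) = 1/(33.61−9.91) = 0.04219 hr
W_total = W₁ + W₂ = 0.04706 + 0.04219 = 0.08925 hr

Final: 0.08925 hr


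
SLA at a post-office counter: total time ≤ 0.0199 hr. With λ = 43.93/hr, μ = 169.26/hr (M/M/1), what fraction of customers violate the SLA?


W ~ Exponential(μ−λ) for M/M/1.
μ − λ = 169.26 − 43.93 = 125.3300
P(W > t) = e^{−(μ−λ)t} = e^{−2.4941} = 0.082573

Final: 0.082573


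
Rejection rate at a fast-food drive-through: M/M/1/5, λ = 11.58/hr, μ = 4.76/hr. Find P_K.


ρ = λ/μ = 11.58/4.76 = 2.4328
P_K = (1−ρ)ρ^K/(1−ρ^(K+1)) = (-1.4328·85.213427)/(1 − 207.304935)
= -122.091507/-206.304935 = 0.591801

Final: 0.591801


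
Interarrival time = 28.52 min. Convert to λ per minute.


λ = 1/(interarrival time) in consistent units.
1 minute = 1 min, so λ = 1/28.52 = 0.03506 per minute

Final: 0.03506 /min


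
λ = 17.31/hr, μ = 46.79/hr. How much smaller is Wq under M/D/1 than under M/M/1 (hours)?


ρ = 17.31/46.79 = 0.3700
Wq(M/M/1) = ρ/(μ−λ) = 0.3700/29.48 = 0.01255 hr
Wq(M/D/1) = ρ/(2(μ−λ)) = 0.006275 hr
Savings = 0.01255 − 0.006275 = 0.006275 hr

Final: 0.006275 hr


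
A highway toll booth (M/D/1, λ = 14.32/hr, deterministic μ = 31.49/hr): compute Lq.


ρ = 14.32/31.49 = 0.4547
M/D/1: Lq = ρ²/(2(1−ρ)) = 0.2068/(2·0.5453) = 0.18963

Final: 0.18963


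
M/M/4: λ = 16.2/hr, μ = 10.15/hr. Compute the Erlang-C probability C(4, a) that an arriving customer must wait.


a = λ/μ = 1.5961; ρ = a/4 = 0.3990
P₀ = 0.200108 (from M/M/c formula)
C(c,a) = [a^c/(c!(1−ρ))]·P₀ = [6.48927/(24·0.6010)]·0.200108
= 0.44991·0.200108 = 0.090030

Final: 0.090030


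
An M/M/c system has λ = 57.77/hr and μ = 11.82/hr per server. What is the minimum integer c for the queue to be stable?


Stability requires cμ > λ ⇔ c > λ/μ.
λ/μ = 57.77/11.82 = 4.8875
Minimum integer c = ⌊4.8875⌋ + 1 = 5
Check: 5·11.82 = 59.10 > 57.77, while 4·11.82 = 47.28 ≤ 57.77

Final: 5 servers


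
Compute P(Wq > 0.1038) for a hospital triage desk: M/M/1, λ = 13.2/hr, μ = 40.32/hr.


ρ = 13.2/40.32 = 0.3274
P(Wq > t) = ρ·e^{−(μ−λ)t} = 0.3274·e^{−2.8151}
= 0.3274·0.059901 = 0.019611

Final: 0.019611


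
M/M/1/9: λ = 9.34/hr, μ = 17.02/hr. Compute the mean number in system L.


ρ = 9.34/17.02 = 0.5488
L = ρ[1 − (K+1)ρ^K + Kρ^(K+1)] / [(1−ρ)(1−ρ^(K+1))]
Numerator: 0.5488·(1 − 10·0.004513 + 9·0.002477) = 0.536231
Denominator: (0.4512)·(0.997523) = 0.450116
L = 0.536231/0.450116 = 1.1913

Final: 1.1913


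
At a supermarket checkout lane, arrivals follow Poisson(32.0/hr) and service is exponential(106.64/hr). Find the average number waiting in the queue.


ρ = 32.0/106.64 = 0.3001
Lq = ρ²/(1−ρ) = 0.09005/0.6999 = 0.1286

Final: 0.1286


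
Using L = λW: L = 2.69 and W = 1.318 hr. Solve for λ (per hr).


λ = L/W = 2.69/1.318 = 2.0410 /hr

Final: 2.0410 /hr


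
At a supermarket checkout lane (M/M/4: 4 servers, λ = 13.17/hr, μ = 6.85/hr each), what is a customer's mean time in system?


a = 1.9226; ρ = 0.4807; P₀ = 0.141811
Lq = P₀·a^c·ρ/(c!(1−ρ)²) = 0.14388
Wq = Lq/λ = 0.14388/13.17 = 0.01092 hr
W = Wq + 1/μ = 0.01092 + 0.14599 = 0.15691 hr

Final: 0.15691 hr


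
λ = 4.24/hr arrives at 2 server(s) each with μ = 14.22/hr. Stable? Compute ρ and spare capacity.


Total capacity cμ = 2·14.22 = 28.44/hr
ρ = λ/(cμ) = 4.24/28.44 = 0.1491
Stable ⇔ ρ < 1: YES
Spare capacity = cμ − λ = 28.44 − 4.24 = 24.20/hr

Final: ρ = 0.1491; stable; margin = 24.20/hr


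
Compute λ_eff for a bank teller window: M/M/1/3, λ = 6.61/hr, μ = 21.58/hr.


ρ = 0.3063; P_K = (1−ρ)ρ^3/(1−ρ^4) = 0.020112
λ_eff = λ(1 − P_K) = 6.61·(1 − 0.020112) = 6.61·0.979888 = 6.4771 /hr

Final: 6.4771 /hr


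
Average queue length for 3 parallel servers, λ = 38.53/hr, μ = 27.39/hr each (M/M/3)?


a = λ/μ = 1.4067; ρ = a/3 = 0.4689
P₀ = 0.234208
Lq = P₀·a^c·ρ / (c!·(1−ρ)²) = 0.234208·2.78369·0.4689/(6·0.28206)
= 0.18064

Final: 0.18064


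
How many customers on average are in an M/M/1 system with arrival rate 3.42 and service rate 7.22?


ρ = λ/μ = 3.42/7.22 = 0.4737
L = ρ/(1−ρ) = 0.4737/(1 − 0.4737) = 0.4737/0.5263 = 0.9000

Final: 0.9000


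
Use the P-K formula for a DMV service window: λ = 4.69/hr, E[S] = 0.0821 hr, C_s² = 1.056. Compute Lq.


ρ = λ·E[S] = 4.69·0.0821 = 0.3850
Lq = ρ²(1+C_s²)/(2(1−ρ)) = 0.1483·(1+1.056)/(2·0.6150)
= 0.1483·2.0560/1.2299 = 0.24785

Final: 0.24785


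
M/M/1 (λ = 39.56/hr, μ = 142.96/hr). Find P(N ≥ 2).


ρ = 39.56/142.96 = 0.2767
P(N ≥ n) = ρ^n = 0.2767^2 = 0.076574

Final: 0.076574


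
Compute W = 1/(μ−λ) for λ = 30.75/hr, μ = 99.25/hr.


W = 1/(μ−λ) = 1/(99.25 − 30.75) = 1/68.50 = 0.01460 hr

Final: 0.01460 hr


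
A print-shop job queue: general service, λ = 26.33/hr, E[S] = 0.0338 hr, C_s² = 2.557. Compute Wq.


ρ = λ·E[S] = 26.33·0.0338 = 0.8900
E[S²] = E[S]²(1+C_s²) = 0.0338²·(1+2.557) = 0.004064
Wq = λ·E[S²]/(2(1−ρ)) = 26.33·0.004064/(2·0.1100) = 0.48614 hr

Final: 0.48614 hr


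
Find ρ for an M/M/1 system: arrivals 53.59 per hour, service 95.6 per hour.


ρ = λ/μ = 53.59/95.6 = 0.5606

Final: 0.5606


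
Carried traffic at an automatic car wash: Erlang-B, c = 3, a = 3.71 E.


B(3,3.71) = 0.423363 (Erlang-B)
Carried load = a(1 − B) = 3.71·(1 − 0.423363) = 3.71·0.576637 = 2.1393 E

Final: 2.1393 Erlangs


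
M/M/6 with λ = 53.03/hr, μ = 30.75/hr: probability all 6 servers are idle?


a = λ/μ = 53.03/30.75 = 1.7246; ρ = a/c = 0.2874
Σ_{k=0}^{5} a^k/k! (terms k=0..5) = 1.00000 + 1.72455 + 1.48704 + 0.85483 + 0.36855 + 0.12712 = 5.56209
Tail: a^6/(6!(1−ρ)) = 26.30626/(720·0.7126) = 0.05127
P₀ = 1/(5.56209 + 0.05127) = 1/5.61336 = 0.178146

Final: 0.178146


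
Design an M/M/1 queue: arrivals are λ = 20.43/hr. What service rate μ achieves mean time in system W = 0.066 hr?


W = 1/(μ−λ) ⇒ μ − λ = 1/W = 1/0.066 = 15.1515
μ = λ + 1/W = 20.43 + 15.1515 = 35.5815 per hr

Final: 35.5815 /hr


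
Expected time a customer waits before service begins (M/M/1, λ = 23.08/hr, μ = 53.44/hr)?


ρ = 23.08/53.44 = 0.4319
Wq = ρ/(μ−λ) = 0.4319/(53.44 − 23.08) = 0.4319/30.36 = 0.01423 hr

Final: 0.01423 hr


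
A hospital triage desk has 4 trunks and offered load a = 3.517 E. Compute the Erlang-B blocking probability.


B(c,a) = (a^c/c!) / Σ_{k=0}^{c} a^k/k!
a^4/4! = 6.374971
Σ terms (k=0..4): 1.00000 + 3.51700 + 6.18464 + 7.25046 + 6.37497 = 24.327081
B = 6.374971/24.327081 = 0.262052

Final: 0.262052


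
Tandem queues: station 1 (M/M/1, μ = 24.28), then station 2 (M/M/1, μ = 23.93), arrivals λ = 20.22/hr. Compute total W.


Each node sees arrival rate λ = 20.22/hr (tandem ⇒ throughput preserved).
W₁ = 1/(μ₁−λ) = 1/(24.28−20.22) = 0.24631 hr
W₂ = 1/(μ₂−λ) = 1/(23.93−20.22) = 0.26954 hr
W_total = W₁ + W₂ = 0.24631 + 0.26954 = 0.51585 hr

Final: 0.51585 hr


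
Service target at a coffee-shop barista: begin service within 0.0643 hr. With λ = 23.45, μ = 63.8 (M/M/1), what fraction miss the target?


ρ = 23.45/63.8 = 0.3676
P(Wq > t) = ρ·e^{−(μ−λ)t} = 0.3676·e^{−2.5945}
= 0.3676·0.074683 = 0.027450

Final: 0.027450


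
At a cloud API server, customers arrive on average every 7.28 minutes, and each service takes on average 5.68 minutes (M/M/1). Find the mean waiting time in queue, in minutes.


λ = 60/7.28 = 8.2418 /hr
μ = 60/5.68 = 10.5634 /hr
ρ = λ/μ = 8.2418/10.5634 = 0.7802
Wq = ρ/(μ−λ) = 0.7802/(10.5634−8.2418) = 0.33607 hr
In minutes: 0.33607·60 = 20.164 min

Final: 20.164 min


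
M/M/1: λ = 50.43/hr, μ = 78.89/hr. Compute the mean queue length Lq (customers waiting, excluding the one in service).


ρ = 50.43/78.89 = 0.6392
Lq = ρ²/(1−ρ) = 0.4086/0.3608 = 1.1327

Final: 1.1327


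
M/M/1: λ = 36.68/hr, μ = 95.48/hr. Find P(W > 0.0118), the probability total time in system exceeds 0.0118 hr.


W ~ Exponential(μ−λ) for M/M/1.
μ − λ = 95.48 − 36.68 = 58.8000
P(W > t) = e^{−(μ−λ)t} = e^{−0.6938} = 0.499654

Final: 0.499654


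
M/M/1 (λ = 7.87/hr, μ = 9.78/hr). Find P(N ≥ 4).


ρ = 7.87/9.78 = 0.8047
P(N ≥ n) = ρ^n = 0.8047^4 = 0.419318

Final: 0.419318


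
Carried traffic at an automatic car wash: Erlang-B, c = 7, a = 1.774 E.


B(7,1.774) = 0.001862 (Erlang-B)
Carried load = a(1 − B) = 1.774·(1 − 0.001862) = 1.774·0.998138 = 1.7707 E

Final: 1.7707 Erlangs


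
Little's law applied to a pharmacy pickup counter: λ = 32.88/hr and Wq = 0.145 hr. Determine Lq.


Lq = λWq = 32.88·0.145 = 4.7676

Final: 4.7676


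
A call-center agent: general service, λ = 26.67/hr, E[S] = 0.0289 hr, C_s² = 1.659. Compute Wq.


ρ = λ·E[S] = 26.67·0.0289 = 0.7708
E[S²] = E[S]²(1+C_s²) = 0.0289²·(1+1.659) = 0.002221
Wq = λ·E[S²]/(2(1−ρ)) = 26.67·0.002221/(2·0.2292) = 0.12919 hr

Final: 0.12919 hr


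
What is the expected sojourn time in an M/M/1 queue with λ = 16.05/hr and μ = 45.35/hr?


W = 1/(μ−λ) = 1/(45.35 − 16.05) = 1/29.30 = 0.03413 hr

Final: 0.03413 hr


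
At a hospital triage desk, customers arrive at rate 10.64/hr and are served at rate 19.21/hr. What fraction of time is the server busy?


ρ = λ/μ = 10.64/19.21 = 0.5539

Final: 0.5539


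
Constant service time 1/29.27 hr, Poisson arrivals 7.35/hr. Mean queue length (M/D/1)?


ρ = 7.35/29.27 = 0.2511
M/D/1: Lq = ρ²/(2(1−ρ)) = 0.06306/(2·0.7489) = 0.04210

Final: 0.04210


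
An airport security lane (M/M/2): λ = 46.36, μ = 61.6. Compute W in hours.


a = 0.7526; ρ = 0.3763; P₀ = 0.453173
Lq = P₀·a^c·ρ/(c!(1−ρ)²) = 0.12415
Wq = Lq/λ = 0.12415/46.36 = 0.002678 hr
W = Wq + 1/μ = 0.002678 + 0.01623 = 0.01891 hr

Final: 0.01891 hr


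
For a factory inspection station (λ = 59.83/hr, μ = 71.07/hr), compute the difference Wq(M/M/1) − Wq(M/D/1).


ρ = 59.83/71.07 = 0.8418
Wq(M/M/1) = ρ/(μ−λ) = 0.8418/11.24 = 0.07490 hr
Wq(M/D/1) = ρ/(2(μ−λ)) = 0.03745 hr
Savings = 0.07490 − 0.03745 = 0.03745 hr

Final: 0.03745 hr


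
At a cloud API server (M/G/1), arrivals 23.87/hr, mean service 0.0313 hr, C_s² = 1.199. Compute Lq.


ρ = λ·E[S] = 23.87·0.0313 = 0.7471
Lq = ρ²(1+C_s²)/(2(1−ρ)) = 0.5582·(1+1.199)/(2·0.2529)
= 0.5582·2.1990/0.5057 = 2.42713

Final: 2.42713


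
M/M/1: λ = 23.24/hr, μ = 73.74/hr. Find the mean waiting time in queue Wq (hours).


ρ = 23.24/73.74 = 0.3152
Wq = ρ/(μ−λ) = 0.3152/(73.74 − 23.24) = 0.3152/50.50 = 0.006241 hr

Final: 0.006241 hr


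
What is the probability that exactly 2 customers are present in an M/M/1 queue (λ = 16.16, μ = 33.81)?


ρ = 16.16/33.81 = 0.4780
P_n = (1−ρ)·ρ^n = (1 − 0.4780)·0.4780^2 = 0.5220·0.228451 = 0.119259

Final: 0.119259


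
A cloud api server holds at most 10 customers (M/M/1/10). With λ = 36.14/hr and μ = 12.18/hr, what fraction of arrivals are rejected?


ρ = λ/μ = 36.14/12.18 = 2.9672
P_K = (1−ρ)ρ^K/(1−ρ^(K+1)) = (-1.9672·52894.266531)/(1 − 156945.713665)
= -104051.447134/-156944.713665 = 0.662982

Final: 0.662982


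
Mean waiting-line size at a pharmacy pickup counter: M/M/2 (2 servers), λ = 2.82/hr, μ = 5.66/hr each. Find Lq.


a = λ/μ = 0.4982; ρ = a/2 = 0.2491
P₀ = 0.601132
Lq = P₀·a^c·ρ / (c!·(1−ρ)²) = 0.601132·0.24824·0.2491/(2·0.56383)
= 0.03297

Final: 0.03297


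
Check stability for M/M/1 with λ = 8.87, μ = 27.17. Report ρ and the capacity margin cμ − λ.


Total capacity cμ = 1·27.17 = 27.17/hr
ρ = λ/(cμ) = 8.87/27.17 = 0.3265
Stable ⇔ ρ < 1: YES
Spare capacity = cμ − λ = 27.17 − 8.87 = 18.30/hr

Final: ρ = 0.3265; stable; margin = 18.30/hr


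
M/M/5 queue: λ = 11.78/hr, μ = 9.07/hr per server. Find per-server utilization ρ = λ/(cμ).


ρ = λ/(cμ) = 11.78/(5·9.07) = 11.78/45.35 = 0.2598

Final: 0.2598


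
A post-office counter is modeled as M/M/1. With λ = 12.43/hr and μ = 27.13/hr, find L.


ρ = λ/μ = 12.43/27.13 = 0.4582
L = ρ/(1−ρ) = 0.4582/(1 − 0.4582) = 0.4582/0.5418 = 0.8456

Final: 0.8456


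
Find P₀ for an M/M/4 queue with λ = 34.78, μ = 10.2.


a = λ/μ = 34.78/10.2 = 3.4098; ρ = a/c = 0.8525
Σ_{k=0}^{3} a^k/k! (terms k=0..3) = 1.00000 + 3.40980 + 5.81338 + 6.60750 = 16.83068
Tail: a^4/(4!(1−ρ)) = 135.18161/(24·0.1475) = 38.17421
P₀ = 1/(16.83068 + 38.17421) = 1/55.00489 = 0.018180

Final: 0.018180


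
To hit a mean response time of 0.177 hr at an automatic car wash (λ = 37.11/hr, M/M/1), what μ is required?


W = 1/(μ−λ) ⇒ μ − λ = 1/W = 1/0.177 = 5.6497
μ = λ + 1/W = 37.11 + 5.6497 = 42.7597 per hr

Final: 42.7597 /hr


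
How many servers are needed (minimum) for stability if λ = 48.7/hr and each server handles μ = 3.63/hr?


Stability requires cμ > λ ⇔ c > λ/μ.
λ/μ = 48.7/3.63 = 13.4160
Minimum integer c = ⌊13.4160⌋ + 1 = 14
Check: 14·3.63 = 50.82 > 48.7, while 13·3.63 = 47.19 ≤ 48.7

Final: 14 servers


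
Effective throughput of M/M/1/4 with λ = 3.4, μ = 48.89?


ρ = 0.06954; P_K = (1−ρ)ρ^4/(1−ρ^5) = 0.00002176
λ_eff = λ(1 − P_K) = 3.4·(1 − 0.00002176) = 3.4·0.999978 = 3.3999 /hr

Final: 3.3999 /hr


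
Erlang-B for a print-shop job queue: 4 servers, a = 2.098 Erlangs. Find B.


B(c,a) = (a^c/c!) / Σ_{k=0}^{c} a^k/k!
a^4/4! = 0.807255
Σ terms (k=0..4): 1.00000 + 2.09800 + 2.20080 + 1.53909 + 0.80725 = 7.645151
B = 0.807255/7.645151 = 0.105590

Final: 0.105590


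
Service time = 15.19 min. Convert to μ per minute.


μ = 1/(service time) in consistent units.
1 minute = 1 min, so μ = 1/15.19 = 0.06583 per minute

Final: 0.06583 /min


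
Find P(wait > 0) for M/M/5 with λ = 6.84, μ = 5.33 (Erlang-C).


a = λ/μ = 1.2833; ρ = a/5 = 0.2567
P₀ = 0.276932 (from M/M/c formula)
C(c,a) = [a^c/(c!(1−ρ))]·P₀ = [3.48052/(120·0.7433)]·0.276932
= 0.03902·0.276932 = 0.010806

Final: 0.010806


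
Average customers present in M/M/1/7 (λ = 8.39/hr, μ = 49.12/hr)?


ρ = 8.39/49.12 = 0.1708
L = ρ[1 − (K+1)ρ^K + Kρ^(K+1)] / [(1−ρ)(1−ρ^(K+1))]
Numerator: 0.1708·(1 − 8·0.000004242 + 7·0.0000007245) = 0.170801
Denominator: (0.8292)·(0.999999) = 0.829193
L = 0.170801/0.829193 = 0.2060

Final: 0.2060


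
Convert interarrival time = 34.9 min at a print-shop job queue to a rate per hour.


λ = 1/(interarrival time) in consistent units.
1 hour = 60 min, so λ = 60/34.9 = 1.7192 per hour

Final: 1.7192 /hr


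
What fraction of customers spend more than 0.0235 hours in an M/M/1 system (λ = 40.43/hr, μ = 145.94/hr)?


W ~ Exponential(μ−λ) for M/M/1.
μ − λ = 145.94 − 40.43 = 105.5100
P(W > t) = e^{−(μ−λ)t} = e^{−2.4795} = 0.083786

Final: 0.083786


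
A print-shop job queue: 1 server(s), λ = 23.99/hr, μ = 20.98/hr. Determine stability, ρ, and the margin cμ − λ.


Total capacity cμ = 1·20.98 = 20.98/hr
ρ = λ/(cμ) = 23.99/20.98 = 1.1435
Stable ⇔ ρ < 1: NO
Spare capacity = cμ − λ = 20.98 − 23.99 = -3.01/hr

Final: ρ = 1.1435; unstable; margin = -3.01/hr


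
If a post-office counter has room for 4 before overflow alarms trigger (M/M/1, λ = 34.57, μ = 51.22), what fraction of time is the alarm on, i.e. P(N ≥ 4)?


ρ = 34.57/51.22 = 0.6749
P(N ≥ n) = ρ^n = 0.6749^4 = 0.207510

Final: 0.207510


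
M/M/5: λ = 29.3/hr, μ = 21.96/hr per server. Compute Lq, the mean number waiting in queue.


a = λ/μ = 1.3342; ρ = a/5 = 0.2668
P₀ = 0.263135
Lq = P₀·a^c·ρ / (c!·(1−ρ)²) = 0.263135·4.22840·0.2668/(120·0.53751)
= 0.004603

Final: 0.004603


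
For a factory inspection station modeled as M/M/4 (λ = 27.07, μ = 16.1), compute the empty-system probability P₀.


a = λ/μ = 27.07/16.1 = 1.6814; ρ = a/c = 0.4203
Σ_{k=0}^{3} a^k/k! (terms k=0..3) = 1.00000 + 1.68137 + 1.41350 + 0.79220 = 4.88706
Tail: a^4/(4!(1−ρ)) = 7.99189/(24·0.5797) = 0.57447
P₀ = 1/(4.88706 + 0.57447) = 1/5.46153 = 0.183099

Final: 0.183099


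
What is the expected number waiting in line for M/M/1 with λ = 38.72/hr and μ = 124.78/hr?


ρ = 38.72/124.78 = 0.3103
Lq = ρ²/(1−ρ) = 0.09629/0.6897 = 0.1396

Final: 0.1396


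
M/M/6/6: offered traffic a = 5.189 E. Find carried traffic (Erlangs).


B(6,5.189) = 0.206008 (Erlang-B)
Carried load = a(1 − B) = 5.189·(1 − 0.206008) = 5.189·0.793992 = 4.1200 E

Final: 4.1200 Erlangs


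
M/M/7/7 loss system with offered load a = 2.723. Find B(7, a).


B(c,a) = (a^c/c!) / Σ_{k=0}^{c} a^k/k!
a^7/7! = 0.220243
Σ terms (k=0..7): 1.00000 + 2.72300 + 3.70736 + 3.36505 + 2.29076 + 1.24755 + 0.56618 + 0.22024 = 15.120143
B = 0.220243/15.120143 = 0.014566

Final: 0.014566


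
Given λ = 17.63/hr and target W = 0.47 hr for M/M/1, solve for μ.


W = 1/(μ−λ) ⇒ μ − λ = 1/W = 1/0.47 = 2.1277
μ = λ + 1/W = 17.63 + 2.1277 = 19.7577 per hr

Final: 19.7577 /hr


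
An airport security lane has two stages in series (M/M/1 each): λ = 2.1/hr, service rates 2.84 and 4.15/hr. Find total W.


Each node sees arrival rate λ = 2.1/hr (tandem ⇒ throughput preserved).
W₁ = 1/(μ₁−λ) = 1/(2.84−2.1) = 1.35135 hr
W₂ = 1/(μ₂−λ) = 1/(4.15−2.1) = 0.48780 hr
W_total = W₁ + W₂ = 1.35135 + 0.48780 = 1.83916 hr

Final: 1.83916 hr


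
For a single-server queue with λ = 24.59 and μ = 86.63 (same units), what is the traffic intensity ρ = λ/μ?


ρ = λ/μ = 24.59/86.63 = 0.2839

Final: 0.2839


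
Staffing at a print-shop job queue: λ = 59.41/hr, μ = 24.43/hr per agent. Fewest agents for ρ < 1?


Stability requires cμ > λ ⇔ c > λ/μ.
λ/μ = 59.41/24.43 = 2.4318
Minimum integer c = ⌊2.4318⌋ + 1 = 3
Check: 3·24.43 = 73.29 > 59.41, while 2·24.43 = 48.86 ≤ 59.41

Final: 3 servers


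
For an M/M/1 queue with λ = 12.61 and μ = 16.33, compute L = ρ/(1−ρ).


ρ = λ/μ = 12.61/16.33 = 0.7722
L = ρ/(1−ρ) = 0.7722/(1 − 0.7722) = 0.7722/0.2278 = 3.3898

Final: 3.3898


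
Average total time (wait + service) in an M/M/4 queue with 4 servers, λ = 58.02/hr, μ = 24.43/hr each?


a = 2.3749; ρ = 0.5937; P₀ = 0.085539
Lq = P₀·a^c·ρ/(c!(1−ρ)²) = 0.40790
Wq = Lq/λ = 0.40790/58.02 = 0.007030 hr
W = Wq + 1/μ = 0.007030 + 0.04093 = 0.04796 hr

Final: 0.04796 hr


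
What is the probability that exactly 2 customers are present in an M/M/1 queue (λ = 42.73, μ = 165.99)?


ρ = 42.73/165.99 = 0.2574
P_n = (1−ρ)·ρ^n = (1 − 0.2574)·0.2574^2 = 0.7426·0.066268 = 0.049209

Final: 0.049209


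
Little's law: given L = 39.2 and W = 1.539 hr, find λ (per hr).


λ = L/W = 39.2/1.539 = 25.4711 /hr

Final: 25.4711 /hr


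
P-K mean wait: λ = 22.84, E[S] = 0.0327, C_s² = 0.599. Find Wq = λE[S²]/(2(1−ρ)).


ρ = λ·E[S] = 22.84·0.0327 = 0.7469
E[S²] = E[S]²(1+C_s²) = 0.0327²·(1+0.599) = 0.001710
Wq = λ·E[S²]/(2(1−ρ)) = 22.84·0.001710/(2·0.2531) = 0.07714 hr

Final: 0.07714 hr


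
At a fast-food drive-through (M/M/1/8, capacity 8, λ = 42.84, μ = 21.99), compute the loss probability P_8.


ρ = λ/μ = 42.84/21.99 = 1.9482
P_K = (1−ρ)ρ^K/(1−ρ^(K+1)) = (-0.9482·207.488419)/(1 − 404.220277)
= -196.731857/-403.220277 = 0.487902

Final: 0.487902


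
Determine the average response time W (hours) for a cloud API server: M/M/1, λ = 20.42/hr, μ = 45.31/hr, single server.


W = 1/(μ−λ) = 1/(45.31 − 20.42) = 1/24.89 = 0.04018 hr

Final: 0.04018 hr


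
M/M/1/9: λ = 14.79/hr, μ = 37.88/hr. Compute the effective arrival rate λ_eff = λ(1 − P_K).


ρ = 0.3904; P_K = (1−ρ)ρ^9/(1−ρ^10) = 0.0001286
λ_eff = λ(1 − P_K) = 14.79·(1 − 0.0001286) = 14.79·0.999871 = 14.7881 /hr

Final: 14.7881 /hr


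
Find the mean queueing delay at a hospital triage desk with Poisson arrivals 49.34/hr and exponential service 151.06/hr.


ρ = 49.34/151.06 = 0.3266
Wq = ρ/(μ−λ) = 0.3266/(151.06 − 49.34) = 0.3266/101.72 = 0.003211 hr

Final: 0.003211 hr


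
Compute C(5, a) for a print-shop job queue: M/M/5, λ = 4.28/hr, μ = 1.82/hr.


a = λ/μ = 2.3516; ρ = a/5 = 0.4703
P₀ = 0.093544 (from M/M/c formula)
C(c,a) = [a^c/(c!(1−ρ))]·P₀ = [71.92202/(120·0.5297)]·0.093544
= 1.13155·0.093544 = 0.105850

Final: 0.105850


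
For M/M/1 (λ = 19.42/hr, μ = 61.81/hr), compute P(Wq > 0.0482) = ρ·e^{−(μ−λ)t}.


ρ = 19.42/61.81 = 0.3142
P(Wq > t) = ρ·e^{−(μ−λ)t} = 0.3142·e^{−2.0432}
= 0.3142·0.129614 = 0.040723

Final: 0.040723


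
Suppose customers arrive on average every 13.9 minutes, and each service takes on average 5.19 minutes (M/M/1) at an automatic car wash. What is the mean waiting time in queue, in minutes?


λ = 60/13.9 = 4.3165 /hr
μ = 60/5.19 = 11.5607 /hr
ρ = λ/μ = 4.3165/11.5607 = 0.3734
Wq = ρ/(μ−λ) = 0.3734/(11.5607−4.3165) = 0.05154 hr
In minutes: 0.05154·60 = 3.093 min

Final: 3.093 min


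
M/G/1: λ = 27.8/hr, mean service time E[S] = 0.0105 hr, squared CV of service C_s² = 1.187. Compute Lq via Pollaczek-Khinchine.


ρ = λ·E[S] = 27.8·0.0105 = 0.2919
Lq = ρ²(1+C_s²)/(2(1−ρ)) = 0.08521·(1+1.187)/(2·0.7081)
= 0.08521·2.1870/1.4162 = 0.13158

Final: 0.13158


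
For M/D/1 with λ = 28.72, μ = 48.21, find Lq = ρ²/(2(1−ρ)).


ρ = 28.72/48.21 = 0.5957
M/D/1: Lq = ρ²/(2(1−ρ)) = 0.3549/(2·0.4043) = 0.43892

Final: 0.43892


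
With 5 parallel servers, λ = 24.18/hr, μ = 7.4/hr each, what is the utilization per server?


ρ = λ/(cμ) = 24.18/(5·7.4) = 24.18/37.00 = 0.6535

Final: 0.6535


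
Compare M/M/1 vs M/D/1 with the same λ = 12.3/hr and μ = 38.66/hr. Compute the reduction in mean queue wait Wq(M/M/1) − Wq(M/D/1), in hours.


ρ = 12.3/38.66 = 0.3182
Wq(M/M/1) = ρ/(μ−λ) = 0.3182/26.36 = 0.01207 hr
Wq(M/D/1) = ρ/(2(μ−λ)) = 0.006035 hr
Savings = 0.01207 − 0.006035 = 0.006035 hr

Final: 0.006035 hr


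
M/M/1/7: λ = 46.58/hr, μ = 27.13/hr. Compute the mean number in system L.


ρ = 46.58/27.13 = 1.7169
L = ρ[1 − (K+1)ρ^K + Kρ^(K+1)] / [(1−ρ)(1−ρ^(K+1))]
Numerator: 1.7169·(1 − 8·43.979251 + 7·75.508792) = 305.143698
Denominator: (-0.7169)·(-74.508792) = 53.416735
L = 305.143698/53.416735 = 5.7125

Final: 5.7125


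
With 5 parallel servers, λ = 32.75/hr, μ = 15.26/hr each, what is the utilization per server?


ρ = λ/(cμ) = 32.75/(5·15.26) = 32.75/76.30 = 0.4292

Final: 0.4292


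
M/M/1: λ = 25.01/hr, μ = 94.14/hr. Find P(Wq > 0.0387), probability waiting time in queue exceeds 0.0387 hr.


ρ = 25.01/94.14 = 0.2657
P(Wq > t) = ρ·e^{−(μ−λ)t} = 0.2657·e^{−2.6753}
= 0.2657·0.068884 = 0.018300

Final: 0.018300


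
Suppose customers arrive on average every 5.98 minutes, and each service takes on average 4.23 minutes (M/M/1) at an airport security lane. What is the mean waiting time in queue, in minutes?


λ = 60/5.98 = 10.0334 /hr
μ = 60/4.23 = 14.1844 /hr
ρ = λ/μ = 10.0334/14.1844 = 0.7074
Wq = ρ/(μ−λ) = 0.7074/(14.1844−10.0334) = 0.17041 hr
In minutes: 0.17041·60 = 10.225 min

Final: 10.225 min


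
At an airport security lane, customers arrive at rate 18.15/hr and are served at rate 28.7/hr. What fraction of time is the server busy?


ρ = λ/μ = 18.15/28.7 = 0.6324

Final: 0.6324


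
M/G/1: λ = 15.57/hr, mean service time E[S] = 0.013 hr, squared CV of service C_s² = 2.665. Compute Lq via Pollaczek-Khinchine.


ρ = λ·E[S] = 15.57·0.013 = 0.2024
Lq = ρ²(1+C_s²)/(2(1−ρ)) = 0.04097·(1+2.665)/(2·0.7976)
= 0.04097·3.6650/1.5952 = 0.09413

Final: 0.09413


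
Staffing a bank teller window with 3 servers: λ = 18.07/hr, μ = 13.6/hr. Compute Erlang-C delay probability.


a = λ/μ = 1.3287; ρ = a/3 = 0.4429
P₀ = 0.255552 (from M/M/c formula)
C(c,a) = [a^c/(c!(1−ρ))]·P₀ = [2.34562/(6·0.5571)]·0.255552
= 0.70173·0.255552 = 0.179328

Final: 0.179328


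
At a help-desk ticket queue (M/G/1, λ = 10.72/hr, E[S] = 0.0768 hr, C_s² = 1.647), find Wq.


ρ = λ·E[S] = 10.72·0.0768 = 0.8233
E[S²] = E[S]²(1+C_s²) = 0.0768²·(1+1.647) = 0.015613
Wq = λ·E[S²]/(2(1−ρ)) = 10.72·0.015613/(2·0.1767) = 0.47358 hr

Final: 0.47358 hr


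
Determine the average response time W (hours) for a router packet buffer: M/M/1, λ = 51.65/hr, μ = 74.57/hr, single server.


W = 1/(μ−λ) = 1/(74.57 − 51.65) = 1/22.92 = 0.04363 hr

Final: 0.04363 hr


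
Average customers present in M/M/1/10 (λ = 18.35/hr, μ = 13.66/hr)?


ρ = 18.35/13.66 = 1.3433
L = ρ[1 − (K+1)ρ^K + Kρ^(K+1)] / [(1−ρ)(1−ρ^(K+1))]
Numerator: 1.3433·(1 − 11·19.136111 + 10·25.706270) = 63.896516
Denominator: (-0.3433)·(-24.706270) = 8.482607
L = 63.896516/8.482607 = 7.5327

Final: 7.5327


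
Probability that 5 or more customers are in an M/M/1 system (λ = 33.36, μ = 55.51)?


ρ = 33.36/55.51 = 0.6010
P(N ≥ n) = ρ^n = 0.6010^5 = 0.078392

Final: 0.078392


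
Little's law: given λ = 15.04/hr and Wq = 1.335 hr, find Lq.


Lq = λWq = 15.04·1.335 = 20.0784

Final: 20.0784


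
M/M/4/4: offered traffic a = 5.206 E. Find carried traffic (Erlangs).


B(4,5.206) = 0.414271 (Erlang-B)
Carried load = a(1 − B) = 5.206·(1 − 0.414271) = 5.206·0.585729 = 3.0493 E

Final: 3.0493 Erlangs


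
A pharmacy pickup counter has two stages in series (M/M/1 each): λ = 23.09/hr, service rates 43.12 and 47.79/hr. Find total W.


Each node sees arrival rate λ = 23.09/hr (tandem ⇒ throughput preserved).
W₁ = 1/(μ₁−λ) = 1/(43.12−23.09) = 0.04993 hr
W₂ = 1/(μ₂−λ) = 1/(47.79−23.09) = 0.04049 hr
W_total = W₁ + W₂ = 0.04993 + 0.04049 = 0.09041 hr

Final: 0.09041 hr


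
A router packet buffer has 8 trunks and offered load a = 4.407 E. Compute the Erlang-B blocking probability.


B(c,a) = (a^c/c!) / Σ_{k=0}^{c} a^k/k!
a^8/8! = 3.528774
Σ terms (k=0..8): 1.00000 + 4.40700 + 9.71082 + 14.26520 + 15.71669 + 13.85269 + 10.17480 + 6.40576 + 3.52877 = 79.061732
B = 3.528774/79.061732 = 0.044633

Final: 0.044633


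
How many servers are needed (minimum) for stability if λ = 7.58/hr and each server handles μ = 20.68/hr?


Stability requires cμ > λ ⇔ c > λ/μ.
λ/μ = 7.58/20.68 = 0.3665
Minimum integer c = ⌊0.3665⌋ + 1 = 1
Check: 1·20.68 = 20.68 > 7.58, while 0·20.68 = 0.00 ≤ 7.58

Final: 1 servers


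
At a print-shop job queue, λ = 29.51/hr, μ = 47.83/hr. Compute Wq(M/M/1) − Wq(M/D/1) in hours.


ρ = 29.51/47.83 = 0.6170
Wq(M/M/1) = ρ/(μ−λ) = 0.6170/18.32 = 0.03368 hr
Wq(M/D/1) = ρ/(2(μ−λ)) = 0.01684 hr
Savings = 0.03368 − 0.01684 = 0.01684 hr

Final: 0.01684 hr


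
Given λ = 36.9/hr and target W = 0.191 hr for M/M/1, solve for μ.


W = 1/(μ−λ) ⇒ μ − λ = 1/W = 1/0.191 = 5.2356
μ = λ + 1/W = 36.9 + 5.2356 = 42.1356 per hr

Final: 42.1356 /hr


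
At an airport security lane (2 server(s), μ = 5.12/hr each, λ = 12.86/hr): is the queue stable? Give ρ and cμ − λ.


Total capacity cμ = 2·5.12 = 10.24/hr
ρ = λ/(cμ) = 12.86/10.24 = 1.2559
Stable ⇔ ρ < 1: NO
Spare capacity = cμ − λ = 10.24 − 12.86 = -2.62/hr

Final: ρ = 1.2559; unstable; margin = -2.62/hr


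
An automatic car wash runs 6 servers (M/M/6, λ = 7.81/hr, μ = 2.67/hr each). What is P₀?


a = λ/μ = 7.81/2.67 = 2.9251; ρ = a/c = 0.4875
Σ_{k=0}^{5} a^k/k! (terms k=0..5) = 1.00000 + 2.92509 + 4.27809 + 4.17127 + 3.05034 + 1.78450 = 17.20929
Tail: a^6/(6!(1−ρ)) = 626.38109/(720·0.5125) = 1.69756
P₀ = 1/(17.20929 + 1.69756) = 1/18.90685 = 0.052891

Final: 0.052891


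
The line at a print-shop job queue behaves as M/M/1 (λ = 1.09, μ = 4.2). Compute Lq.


ρ = 1.09/4.2 = 0.2595
Lq = ρ²/(1−ρ) = 0.06735/0.7405 = 0.09096

Final: 0.09096


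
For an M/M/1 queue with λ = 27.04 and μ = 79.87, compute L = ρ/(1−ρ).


ρ = λ/μ = 27.04/79.87 = 0.3386
L = ρ/(1−ρ) = 0.3386/(1 − 0.3386) = 0.3386/0.6614 = 0.5118

Final: 0.5118


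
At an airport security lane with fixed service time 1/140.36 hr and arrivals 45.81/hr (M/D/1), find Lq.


ρ = 45.81/140.36 = 0.3264
M/D/1: Lq = ρ²/(2(1−ρ)) = 0.1065/(2·0.6736) = 0.07907

Final: 0.07907


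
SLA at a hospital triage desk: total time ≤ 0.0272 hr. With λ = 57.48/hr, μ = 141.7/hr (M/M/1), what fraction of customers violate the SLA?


W ~ Exponential(μ−λ) for M/M/1.
μ − λ = 141.7 − 57.48 = 84.2200
P(W > t) = e^{−(μ−λ)t} = e^{−2.2908} = 0.101187

Final: 0.101187


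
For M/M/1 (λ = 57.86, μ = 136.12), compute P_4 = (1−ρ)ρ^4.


ρ = 57.86/136.12 = 0.4251
P_n = (1−ρ)·ρ^n = (1 − 0.4251)·0.4251^4 = 0.5749·0.032646 = 0.018769

Final: 0.018769


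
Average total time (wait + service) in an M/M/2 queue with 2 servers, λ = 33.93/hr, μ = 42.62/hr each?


a = 0.7961; ρ = 0.3981; P₀ = 0.430561
Lq = P₀·a^c·ρ/(c!(1−ρ)²) = 0.14989
Wq = Lq/λ = 0.14989/33.93 = 0.004418 hr
W = Wq + 1/μ = 0.004418 + 0.02346 = 0.02788 hr

Final: 0.02788 hr


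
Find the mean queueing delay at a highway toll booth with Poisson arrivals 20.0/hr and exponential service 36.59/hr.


ρ = 20.0/36.59 = 0.5466
Wq = ρ/(μ−λ) = 0.5466/(36.59 − 20.0) = 0.5466/16.59 = 0.03295 hr

Final: 0.03295 hr


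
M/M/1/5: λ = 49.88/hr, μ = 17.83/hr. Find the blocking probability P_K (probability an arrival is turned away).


ρ = λ/μ = 49.88/17.83 = 2.7975
P_K = (1−ρ)ρ^K/(1−ρ^(K+1)) = (-1.7975·171.346607)/(1 − 479.347658)
= -308.001051/-478.347658 = 0.643885

Final: 0.643885


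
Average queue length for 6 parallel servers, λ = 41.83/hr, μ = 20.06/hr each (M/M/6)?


a = λ/μ = 2.0852; ρ = a/6 = 0.3475
P₀ = 0.124040
Lq = P₀·a^c·ρ / (c!·(1−ρ)²) = 0.124040·82.21321·0.3475/(720·0.42570)
= 0.01156

Final: 0.01156


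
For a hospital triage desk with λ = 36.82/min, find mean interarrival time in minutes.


Mean interarrival time = 1/λ = 1/36.82 minute = 0.02716 minute
In minutes: 0.02716 × 1 = 0.02716 min

Final: 0.02716 min


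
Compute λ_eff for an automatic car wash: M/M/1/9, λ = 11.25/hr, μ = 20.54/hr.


ρ = 0.5477; P_K = (1−ρ)ρ^9/(1−ρ^10) = 0.002011
λ_eff = λ(1 − P_K) = 11.25·(1 − 0.002011) = 11.25·0.997989 = 11.2274 /hr

Final: 11.2274 /hr


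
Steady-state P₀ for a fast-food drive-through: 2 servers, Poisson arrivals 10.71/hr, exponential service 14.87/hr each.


a = λ/μ = 10.71/14.87 = 0.7202; ρ = a/c = 0.3601
Σ_{k=0}^{1} a^k/k! (terms k=0..1) = 1.00000 + 0.72024 = 1.72024
Tail: a^2/(2!(1−ρ)) = 0.51875/(2·0.6399) = 0.40535
P₀ = 1/(1.72024 + 0.40535) = 1/2.12559 = 0.470457

Final: 0.470457


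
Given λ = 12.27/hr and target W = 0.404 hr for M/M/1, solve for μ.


W = 1/(μ−λ) ⇒ μ − λ = 1/W = 1/0.404 = 2.4752
μ = λ + 1/W = 12.27 + 2.4752 = 14.7452 per hr

Final: 14.7452 /hr
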